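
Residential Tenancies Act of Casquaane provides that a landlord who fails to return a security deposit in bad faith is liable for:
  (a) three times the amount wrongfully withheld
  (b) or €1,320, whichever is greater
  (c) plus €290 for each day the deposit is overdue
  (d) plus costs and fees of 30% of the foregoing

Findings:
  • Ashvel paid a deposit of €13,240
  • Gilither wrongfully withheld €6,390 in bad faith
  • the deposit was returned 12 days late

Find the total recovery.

Recovery: €29,445

Trebled: 3 × €6,390 = €19,170
Minimum €1,320: €19,170 meets the minimum, no increase.
Late-return penalty: 12 × €290 = €3,480
Damages plus late penalty: €19,170 + €3,480 = €22,650
Costs and fees: 30% of €22,650 = €6,795
Total recovery: €22,650 + €6,795 = €29,445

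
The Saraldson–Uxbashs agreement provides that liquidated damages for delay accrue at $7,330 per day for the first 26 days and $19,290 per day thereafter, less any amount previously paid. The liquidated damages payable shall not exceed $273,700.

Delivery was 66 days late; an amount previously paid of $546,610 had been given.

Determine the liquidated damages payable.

First 26 days: 26 × $7,330 = $190,580
Remaining days: (66 − 26) × $19,290 = $771,600
Accrued per-day damages: $190,580 + $771,600 = $962,180
Less amount previously paid: $962,180 − $546,610 = $415,570
Cap at $273,700: $415,570 exceeds the cap → $273,700

$273,700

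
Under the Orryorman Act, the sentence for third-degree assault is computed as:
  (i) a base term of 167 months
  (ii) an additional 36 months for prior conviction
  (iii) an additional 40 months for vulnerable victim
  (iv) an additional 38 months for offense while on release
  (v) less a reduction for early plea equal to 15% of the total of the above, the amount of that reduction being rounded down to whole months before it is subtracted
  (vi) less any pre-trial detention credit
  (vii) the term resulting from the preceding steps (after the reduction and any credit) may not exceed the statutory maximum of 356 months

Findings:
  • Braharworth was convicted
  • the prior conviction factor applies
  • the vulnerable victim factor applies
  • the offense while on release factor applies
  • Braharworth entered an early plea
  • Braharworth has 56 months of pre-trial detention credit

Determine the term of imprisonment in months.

Sentence: 183 months

Prior conviction enhancement: +36 months
Vulnerable victim enhancement: +40 months
Offense while on release enhancement: +38 months
Adjusted term: 167 months + 36 months + 40 months + 38 months = 281 months
Early plea reduction: 15% of 281 months = 42 months (rounded down)
After reduction: 281 − 42 = 239 months
Less pre-trial detention credit: 239 months − 56 months = 183 months
Cap at 356 months: 183 months is within the cap, no reduction.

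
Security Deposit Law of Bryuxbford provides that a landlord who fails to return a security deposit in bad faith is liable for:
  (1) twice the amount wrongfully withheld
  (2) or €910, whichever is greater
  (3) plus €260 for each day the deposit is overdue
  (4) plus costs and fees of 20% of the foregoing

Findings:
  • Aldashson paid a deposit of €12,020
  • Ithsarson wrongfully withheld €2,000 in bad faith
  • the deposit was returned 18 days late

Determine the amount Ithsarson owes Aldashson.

Doubled: 2 × €2,000 = €4,000
Minimum €910: €4,000 meets the minimum, no increase.
Late-return penalty: 18 × €260 = €4,680
Damages plus late penalty: €4,000 + €4,680 = €8,680
Costs and fees: 20% of €8,680 = €1,736
Total recovery: €8,680 + €1,736 = €10,416

€10,416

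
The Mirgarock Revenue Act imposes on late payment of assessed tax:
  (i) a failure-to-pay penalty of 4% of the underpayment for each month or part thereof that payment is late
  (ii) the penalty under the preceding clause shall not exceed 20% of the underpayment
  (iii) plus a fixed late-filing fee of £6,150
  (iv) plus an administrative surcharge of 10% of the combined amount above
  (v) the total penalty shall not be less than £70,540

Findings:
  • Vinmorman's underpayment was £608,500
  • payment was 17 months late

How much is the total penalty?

£140,635

Accrued rate: 4% × 17 = 68%, capped at 20% → 20%
Failure-to-pay penalty: 20% of £608,500 = £121,700
Penalty before surcharge: £121,700 + £6,150 = £127,850
Administrative surcharge: 10% of £127,850 = £12,785
Total penalty: £127,850 + £12,785 = £140,635
Minimum £70,540: £140,635 meets the minimum, no increase.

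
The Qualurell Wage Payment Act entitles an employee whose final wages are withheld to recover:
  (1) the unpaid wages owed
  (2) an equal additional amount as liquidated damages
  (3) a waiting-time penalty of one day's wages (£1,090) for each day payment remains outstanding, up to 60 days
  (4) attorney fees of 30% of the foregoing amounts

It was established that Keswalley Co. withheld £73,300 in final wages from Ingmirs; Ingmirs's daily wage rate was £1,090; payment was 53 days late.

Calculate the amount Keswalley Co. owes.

£265,681

Liquidated damages (equal amount): £73,300
Penalty days: min(53, 60) = 53
Waiting-time penalty: 53 × £1,090 = £57,770
Subtotal: £73,300 + £73,300 + £57,770 = £204,370
Attorney fees: 30% of £204,370 = £61,311
Total award: £204,370 + £61,311 = £265,681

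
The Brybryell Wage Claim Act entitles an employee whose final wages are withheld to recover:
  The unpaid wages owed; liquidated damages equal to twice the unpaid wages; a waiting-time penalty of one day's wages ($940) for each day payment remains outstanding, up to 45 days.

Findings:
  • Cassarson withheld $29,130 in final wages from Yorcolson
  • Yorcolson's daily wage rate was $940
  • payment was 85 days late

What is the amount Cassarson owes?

Total award: $129,690

Doubled: 2 × $29,130 = $58,260
Penalty days: min(85, 45) = 45
Waiting-time penalty: 45 × $940 = $42,300
Total award: $29,130 + $58,260 + $42,300 = $129,690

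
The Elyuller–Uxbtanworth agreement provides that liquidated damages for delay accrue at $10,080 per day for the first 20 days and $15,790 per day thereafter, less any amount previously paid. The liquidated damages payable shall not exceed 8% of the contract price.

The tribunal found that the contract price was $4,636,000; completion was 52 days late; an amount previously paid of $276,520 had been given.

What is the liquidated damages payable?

First 20 days: 20 × $10,080 = $201,600
Remaining days: (52 − 20) × $15,790 = $505,280
Accrued per-day damages: $201,600 + $505,280 = $706,880
Less amount previously paid: $706,880 − $276,520 = $430,360
Cap: 8% of $4,636,000 = $370,880
Cap at $370,880: $430,360 exceeds the cap → $370,880

Liquidated damages: $370,880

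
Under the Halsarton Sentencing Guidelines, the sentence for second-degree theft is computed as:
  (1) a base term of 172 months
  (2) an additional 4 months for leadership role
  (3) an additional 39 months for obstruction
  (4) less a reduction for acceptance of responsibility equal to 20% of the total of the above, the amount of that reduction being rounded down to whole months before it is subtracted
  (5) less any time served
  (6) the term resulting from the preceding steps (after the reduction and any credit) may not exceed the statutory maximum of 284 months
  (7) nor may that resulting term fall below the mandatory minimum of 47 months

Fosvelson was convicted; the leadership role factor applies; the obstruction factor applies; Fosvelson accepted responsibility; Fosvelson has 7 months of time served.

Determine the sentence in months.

Leadership role enhancement: +4 months
Obstruction enhancement: +39 months
Adjusted term: 172 months + 4 months + 39 months = 215 months
Acceptance of responsibility reduction: 20% of 215 months = 43 months (rounded down)
After reduction: 215 − 43 = 172 months
Less time served: 172 months − 7 months = 165 months
Cap at 284 months: 165 months is within the cap, no reduction.
Minimum 47 months: 165 months meets the minimum, no increase.

165 months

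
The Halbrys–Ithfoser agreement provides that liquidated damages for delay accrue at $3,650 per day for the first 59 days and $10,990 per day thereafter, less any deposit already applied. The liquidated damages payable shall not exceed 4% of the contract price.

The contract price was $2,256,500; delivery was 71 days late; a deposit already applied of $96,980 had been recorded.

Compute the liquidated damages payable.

$90,260

First 59 days: 59 × $3,650 = $215,350
Remaining days: (71 − 59) × $10,990 = $131,880
Accrued per-day damages: $215,350 + $131,880 = $347,230
Less deposit already applied: $347,230 − $96,980 = $250,250
Cap: 4% of $2,256,500 = $90,260
Cap at $90,260: $250,250 exceeds the cap → $90,260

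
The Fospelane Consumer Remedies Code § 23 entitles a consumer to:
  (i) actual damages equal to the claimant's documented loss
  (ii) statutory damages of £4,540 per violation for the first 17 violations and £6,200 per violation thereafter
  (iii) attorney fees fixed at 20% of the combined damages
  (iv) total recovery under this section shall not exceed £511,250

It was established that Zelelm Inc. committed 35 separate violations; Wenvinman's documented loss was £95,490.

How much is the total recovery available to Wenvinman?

£341,124

First 17 violations: 17 × £4,540 = £77,180
Remaining violations: (35 − 17) × £6,200 = £111,600
Statutory damages: £77,180 + £111,600 = £188,780
Combined damages: £95,490 + £188,780 = £284,270
Attorney fees: 20% of £284,270 = £56,854
Total before cap: £284,270 + £56,854 = £341,124
Cap at £511,250: £341,124 is within the cap, no reduction.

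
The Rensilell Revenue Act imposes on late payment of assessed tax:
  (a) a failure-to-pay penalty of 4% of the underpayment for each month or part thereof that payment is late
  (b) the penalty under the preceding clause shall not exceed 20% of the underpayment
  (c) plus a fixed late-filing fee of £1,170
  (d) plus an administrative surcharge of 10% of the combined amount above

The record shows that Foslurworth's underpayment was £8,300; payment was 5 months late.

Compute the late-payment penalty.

Penalty: £3,113

Accrued rate: 4% × 5 = 20%, capped at 20% → 20%
Failure-to-pay penalty: 20% of £8,300 = £1,660
Penalty before surcharge: £1,660 + £1,170 = £2,830
Administrative surcharge: 10% of £2,830 = £283
Total penalty: £2,830 + £283 = £3,113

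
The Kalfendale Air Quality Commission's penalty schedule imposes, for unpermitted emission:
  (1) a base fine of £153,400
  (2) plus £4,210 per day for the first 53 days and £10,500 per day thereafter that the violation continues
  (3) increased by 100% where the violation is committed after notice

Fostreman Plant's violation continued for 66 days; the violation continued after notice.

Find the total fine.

£1,026,060

First 53 days: 53 × £4,210 = £223,130
Remaining days: (66 − 53) × £10,500 = £136,500
Per-day component: £223,130 + £136,500 = £359,630
Base plus per-day: £153,400 + £359,630 = £513,030
Enhancement: 100% of £513,030 = £513,030
Enhanced fine: £513,030 + £513,030 = £1,026,060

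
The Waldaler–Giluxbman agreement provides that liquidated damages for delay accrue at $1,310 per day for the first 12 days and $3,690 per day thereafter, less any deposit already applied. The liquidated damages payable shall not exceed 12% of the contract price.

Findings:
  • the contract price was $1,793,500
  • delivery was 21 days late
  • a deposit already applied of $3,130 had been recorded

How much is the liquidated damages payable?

$45,800

First 12 days: 12 × $1,310 = $15,720
Remaining days: (21 − 12) × $3,690 = $33,210
Accrued per-day damages: $15,720 + $33,210 = $48,930
Less deposit already applied: $48,930 − $3,130 = $45,800
Cap: 12% of $1,793,500 = $215,220
Cap at $215,220: $45,800 is within the cap, no reduction.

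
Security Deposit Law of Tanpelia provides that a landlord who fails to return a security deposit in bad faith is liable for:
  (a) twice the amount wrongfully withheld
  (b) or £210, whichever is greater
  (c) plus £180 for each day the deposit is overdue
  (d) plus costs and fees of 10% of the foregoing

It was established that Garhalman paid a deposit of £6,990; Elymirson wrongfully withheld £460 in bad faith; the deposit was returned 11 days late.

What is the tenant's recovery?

£3,190

Doubled: 2 × £460 = £920
Minimum £210: £920 meets the minimum, no increase.
Late-return penalty: 11 × £180 = £1,980
Damages plus late penalty: £920 + £1,980 = £2,900
Costs and fees: 10% of £2,900 = £290
Total recovery: £2,900 + £290 = £3,190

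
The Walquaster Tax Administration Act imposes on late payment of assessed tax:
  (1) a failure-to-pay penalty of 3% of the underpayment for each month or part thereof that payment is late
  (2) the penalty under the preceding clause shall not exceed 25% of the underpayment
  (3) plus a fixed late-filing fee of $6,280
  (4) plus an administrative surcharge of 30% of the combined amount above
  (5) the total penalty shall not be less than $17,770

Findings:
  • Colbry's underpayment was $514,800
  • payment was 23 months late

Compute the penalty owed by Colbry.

$175,474

Accrued rate: 3% × 23 = 69%, capped at 25% → 25%
Failure-to-pay penalty: 25% of $514,800 = $128,700
Penalty before surcharge: $128,700 + $6,280 = $134,980
Administrative surcharge: 30% of $134,980 = $40,494
Total penalty: $134,980 + $40,494 = $175,474
Minimum $17,770: $175,474 meets the minimum, no increase.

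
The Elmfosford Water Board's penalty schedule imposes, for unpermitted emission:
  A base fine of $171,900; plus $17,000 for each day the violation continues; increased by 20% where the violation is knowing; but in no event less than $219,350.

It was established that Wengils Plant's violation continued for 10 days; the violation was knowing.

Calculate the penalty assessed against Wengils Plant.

$410,280

Per-day component: 10 × $17,000 = $170,000
Base plus per-day: $171,900 + $170,000 = $341,900
Enhancement: 20% of $341,900 = $68,380
Enhanced fine: $341,900 + $68,380 = $410,280
Minimum $219,350: $410,280 meets the minimum, no increase.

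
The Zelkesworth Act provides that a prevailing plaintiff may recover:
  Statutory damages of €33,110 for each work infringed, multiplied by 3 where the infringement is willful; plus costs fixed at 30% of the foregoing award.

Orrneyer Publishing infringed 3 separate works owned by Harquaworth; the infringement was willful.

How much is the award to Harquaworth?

Statutory damages: 3 × €33,110 = €99,330
Trebled: 3 × €99,330 = €297,990
Costs: 30% of €297,990 = €89,397
Award plus costs: €297,990 + €89,397 = €387,387

€387,387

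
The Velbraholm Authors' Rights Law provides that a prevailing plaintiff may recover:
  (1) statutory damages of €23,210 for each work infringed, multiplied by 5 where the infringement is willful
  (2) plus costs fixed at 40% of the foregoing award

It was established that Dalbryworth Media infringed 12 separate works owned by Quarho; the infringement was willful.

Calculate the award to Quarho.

€1,949,640

Statutory damages: 12 × €23,210 = €278,520
Multiplied by 5: 5 × €278,520 = €1,392,600
Costs: 40% of €1,392,600 = €557,040
Award plus costs: €1,392,600 + €557,040 = €1,949,640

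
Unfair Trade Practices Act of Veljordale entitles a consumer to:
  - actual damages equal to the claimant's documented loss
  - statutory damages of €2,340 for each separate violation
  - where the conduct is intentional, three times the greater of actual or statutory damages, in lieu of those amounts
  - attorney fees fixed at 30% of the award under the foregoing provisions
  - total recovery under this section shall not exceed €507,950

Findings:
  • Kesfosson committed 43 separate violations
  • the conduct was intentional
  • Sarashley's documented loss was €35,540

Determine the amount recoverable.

Statutory damages: 43 × €2,340 = €100,620
Greater of actual damages (€35,540) or statutory damages (€100,620): €100,620
Trebled: 3 × €100,620 = €301,860
Attorney fees: 30% of €301,860 = €90,558
Total before cap: €301,860 + €90,558 = €392,418
Cap at €507,950: €392,418 is within the cap, no reduction.

€392,418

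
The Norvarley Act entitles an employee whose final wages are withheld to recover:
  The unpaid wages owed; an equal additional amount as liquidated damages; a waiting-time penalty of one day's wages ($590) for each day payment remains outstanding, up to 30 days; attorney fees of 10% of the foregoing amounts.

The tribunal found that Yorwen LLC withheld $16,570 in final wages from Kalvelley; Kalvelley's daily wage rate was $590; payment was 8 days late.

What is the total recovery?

$41,646

Liquidated damages (equal amount): $16,570
Penalty days: min(8, 30) = 8
Waiting-time penalty: 8 × $590 = $4,720
Subtotal: $16,570 + $16,570 + $4,720 = $37,860
Attorney fees: 10% of $37,860 = $3,786
Total award: $37,860 + $3,786 = $41,646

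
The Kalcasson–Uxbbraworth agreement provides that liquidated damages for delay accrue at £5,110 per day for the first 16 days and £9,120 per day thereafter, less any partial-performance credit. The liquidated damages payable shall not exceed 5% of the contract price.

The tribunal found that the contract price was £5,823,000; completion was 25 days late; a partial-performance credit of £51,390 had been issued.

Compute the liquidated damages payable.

£112,450

First 16 days: 16 × £5,110 = £81,760
Remaining days: (25 − 16) × £9,120 = £82,080
Accrued per-day damages: £81,760 + £82,080 = £163,840
Less partial-performance credit: £163,840 − £51,390 = £112,450
Cap: 5% of £5,823,000 = £291,150
Cap at £291,150: £112,450 is within the cap, no reduction.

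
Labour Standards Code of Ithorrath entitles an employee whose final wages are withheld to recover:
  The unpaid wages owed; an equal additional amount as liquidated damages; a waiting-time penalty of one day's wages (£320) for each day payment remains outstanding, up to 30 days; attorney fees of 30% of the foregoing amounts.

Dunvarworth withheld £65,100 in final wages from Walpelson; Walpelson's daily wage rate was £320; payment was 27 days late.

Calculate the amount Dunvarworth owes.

£180,492

Liquidated damages (equal amount): £65,100
Penalty days: min(27, 30) = 27
Waiting-time penalty: 27 × £320 = £8,640
Subtotal: £65,100 + £65,100 + £8,640 = £138,840
Attorney fees: 30% of £138,840 = £41,652
Total award: £138,840 + £41,652 = £180,492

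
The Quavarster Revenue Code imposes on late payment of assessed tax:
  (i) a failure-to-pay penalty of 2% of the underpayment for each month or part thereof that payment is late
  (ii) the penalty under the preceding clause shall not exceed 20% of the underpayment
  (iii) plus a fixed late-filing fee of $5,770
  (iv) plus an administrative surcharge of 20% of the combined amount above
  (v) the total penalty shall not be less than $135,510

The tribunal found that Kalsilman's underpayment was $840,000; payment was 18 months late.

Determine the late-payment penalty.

$208,524

Accrued rate: 2% × 18 = 36%, capped at 20% → 20%
Failure-to-pay penalty: 20% of $840,000 = $168,000
Penalty before surcharge: $168,000 + $5,770 = $173,770
Administrative surcharge: 20% of $173,770 = $34,754
Total penalty: $173,770 + $34,754 = $208,524
Minimum $135,510: $208,524 meets the minimum, no increase.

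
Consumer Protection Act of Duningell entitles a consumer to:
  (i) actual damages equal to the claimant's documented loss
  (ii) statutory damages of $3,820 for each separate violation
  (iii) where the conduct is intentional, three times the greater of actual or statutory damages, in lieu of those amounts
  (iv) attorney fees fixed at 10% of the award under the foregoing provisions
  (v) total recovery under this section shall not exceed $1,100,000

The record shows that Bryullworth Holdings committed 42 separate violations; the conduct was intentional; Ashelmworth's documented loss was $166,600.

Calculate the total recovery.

$549,780

Statutory damages: 42 × $3,820 = $160,440
Greater of actual damages ($166,600) or statutory damages ($160,440): $166,600
Trebled: 3 × $166,600 = $499,800
Attorney fees: 10% of $499,800 = $49,980
Total before cap: $499,800 + $49,980 = $549,780
Cap at $1,100,000: $549,780 is within the cap, no reduction.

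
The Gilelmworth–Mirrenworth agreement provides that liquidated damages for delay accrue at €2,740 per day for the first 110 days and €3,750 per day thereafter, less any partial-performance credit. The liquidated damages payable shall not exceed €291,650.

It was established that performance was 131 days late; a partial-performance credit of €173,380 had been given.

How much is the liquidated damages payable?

First 110 days: 110 × €2,740 = €301,400
Remaining days: (131 − 110) × €3,750 = €78,750
Accrued per-day damages: €301,400 + €78,750 = €380,150
Less partial-performance credit: €380,150 − €173,380 = €206,770
Cap at €291,650: €206,770 is within the cap, no reduction.

€206,770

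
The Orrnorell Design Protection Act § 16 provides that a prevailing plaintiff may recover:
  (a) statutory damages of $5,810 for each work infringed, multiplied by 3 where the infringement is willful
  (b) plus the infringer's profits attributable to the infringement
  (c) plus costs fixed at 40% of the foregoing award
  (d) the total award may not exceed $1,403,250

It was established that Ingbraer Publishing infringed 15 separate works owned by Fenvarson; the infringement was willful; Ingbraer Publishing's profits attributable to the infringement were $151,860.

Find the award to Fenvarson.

Award: $578,634

Statutory damages: 15 × $5,810 = $87,150
Trebled: 3 × $87,150 = $261,450
Combined award: $261,450 + $151,860 = $413,310
Costs: 40% of $413,310 = $165,324
Award plus costs: $413,310 + $165,324 = $578,634
Cap at $1,403,250: $578,634 is within the cap, no reduction.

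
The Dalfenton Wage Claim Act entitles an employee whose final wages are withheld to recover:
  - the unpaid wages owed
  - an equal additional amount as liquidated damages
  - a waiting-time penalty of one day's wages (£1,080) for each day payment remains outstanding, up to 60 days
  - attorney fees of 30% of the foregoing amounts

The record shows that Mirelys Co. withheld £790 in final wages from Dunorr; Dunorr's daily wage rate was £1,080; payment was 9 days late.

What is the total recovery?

Liquidated damages (equal amount): £790
Penalty days: min(9, 60) = 9
Waiting-time penalty: 9 × £1,080 = £9,720
Subtotal: £790 + £790 + £9,720 = £11,300
Attorney fees: 30% of £11,300 = £3,390
Total award: £11,300 + £3,390 = £14,690

£14,690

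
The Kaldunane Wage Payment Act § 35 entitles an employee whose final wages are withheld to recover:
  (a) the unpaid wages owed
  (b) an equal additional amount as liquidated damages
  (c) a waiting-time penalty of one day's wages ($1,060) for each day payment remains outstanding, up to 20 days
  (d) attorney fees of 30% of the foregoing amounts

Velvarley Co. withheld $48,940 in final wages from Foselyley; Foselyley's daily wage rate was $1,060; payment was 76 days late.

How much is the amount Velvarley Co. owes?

Total award: $154,804

Liquidated damages (equal amount): $48,940
Penalty days: min(76, 20) = 20
Waiting-time penalty: 20 × $1,060 = $21,200
Subtotal: $48,940 + $48,940 + $21,200 = $119,080
Attorney fees: 30% of $119,080 = $35,724
Total award: $119,080 + $35,724 = $154,804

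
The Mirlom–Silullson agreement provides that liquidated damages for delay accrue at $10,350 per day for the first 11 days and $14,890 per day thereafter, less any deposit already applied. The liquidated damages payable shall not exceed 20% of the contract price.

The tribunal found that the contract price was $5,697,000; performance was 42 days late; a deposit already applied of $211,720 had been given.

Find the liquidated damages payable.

First 11 days: 11 × $10,350 = $113,850
Remaining days: (42 − 11) × $14,890 = $461,590
Accrued per-day damages: $113,850 + $461,590 = $575,440
Less deposit already applied: $575,440 − $211,720 = $363,720
Cap: 20% of $5,697,000 = $1,139,400
Cap at $1,139,400: $363,720 is within the cap, no reduction.

$363,720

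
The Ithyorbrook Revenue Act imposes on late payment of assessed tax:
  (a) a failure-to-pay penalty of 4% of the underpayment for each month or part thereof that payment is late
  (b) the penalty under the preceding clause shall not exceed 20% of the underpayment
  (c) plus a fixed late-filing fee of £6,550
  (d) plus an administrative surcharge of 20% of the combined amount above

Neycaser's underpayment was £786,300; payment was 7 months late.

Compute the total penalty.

Accrued rate: 4% × 7 = 28%, capped at 20% → 20%
Failure-to-pay penalty: 20% of £786,300 = £157,260
Penalty before surcharge: £157,260 + £6,550 = £163,810
Administrative surcharge: 20% of £163,810 = £32,762
Total penalty: £163,810 + £32,762 = £196,572

£196,572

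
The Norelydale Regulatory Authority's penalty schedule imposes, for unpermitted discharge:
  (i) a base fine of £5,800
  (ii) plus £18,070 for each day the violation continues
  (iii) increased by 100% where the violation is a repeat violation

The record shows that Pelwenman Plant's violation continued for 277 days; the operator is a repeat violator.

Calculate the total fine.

£10,022,380

Per-day component: 277 × £18,070 = £5,005,390
Base plus per-day: £5,800 + £5,005,390 = £5,011,190
Enhancement: 100% of £5,011,190 = £5,011,190
Enhanced fine: £5,011,190 + £5,011,190 = £10,022,380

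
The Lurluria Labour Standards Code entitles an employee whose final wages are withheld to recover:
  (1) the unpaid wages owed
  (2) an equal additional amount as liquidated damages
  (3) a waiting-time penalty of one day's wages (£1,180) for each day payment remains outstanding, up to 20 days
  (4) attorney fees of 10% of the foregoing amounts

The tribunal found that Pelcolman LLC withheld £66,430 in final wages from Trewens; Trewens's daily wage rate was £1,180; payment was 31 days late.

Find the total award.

£172,106

Liquidated damages (equal amount): £66,430
Penalty days: min(31, 20) = 20
Waiting-time penalty: 20 × £1,180 = £23,600
Subtotal: £66,430 + £66,430 + £23,600 = £156,460
Attorney fees: 10% of £156,460 = £15,646
Total award: £156,460 + £15,646 = £172,106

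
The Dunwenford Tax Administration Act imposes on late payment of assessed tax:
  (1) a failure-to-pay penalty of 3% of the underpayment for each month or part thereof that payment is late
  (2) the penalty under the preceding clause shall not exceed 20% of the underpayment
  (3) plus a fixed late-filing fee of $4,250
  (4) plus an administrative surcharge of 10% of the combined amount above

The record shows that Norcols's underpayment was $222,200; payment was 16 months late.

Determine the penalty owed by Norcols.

Accrued rate: 3% × 16 = 48%, capped at 20% → 20%
Failure-to-pay penalty: 20% of $222,200 = $44,440
Penalty before surcharge: $44,440 + $4,250 = $48,690
Administrative surcharge: 10% of $48,690 = $4,869
Total penalty: $48,690 + $4,869 = $53,559

$53,559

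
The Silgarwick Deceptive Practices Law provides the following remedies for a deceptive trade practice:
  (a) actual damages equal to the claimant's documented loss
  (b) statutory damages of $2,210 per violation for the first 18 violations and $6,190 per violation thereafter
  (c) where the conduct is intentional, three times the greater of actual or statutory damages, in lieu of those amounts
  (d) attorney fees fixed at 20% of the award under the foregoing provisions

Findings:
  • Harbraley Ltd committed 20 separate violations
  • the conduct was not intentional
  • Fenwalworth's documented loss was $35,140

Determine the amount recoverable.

First 18 violations: 18 × $2,210 = $39,780
Remaining violations: (20 − 18) × $6,190 = $12,380
Statutory damages: $39,780 + $12,380 = $52,160
Conduct not intentional: the in-lieu enhancement does not apply.
Actual plus statutory damages: $35,140 + $52,160 = $87,300
Attorney fees: 20% of $87,300 = $17,460
Total recovery: $87,300 + $17,460 = $104,760

$104,760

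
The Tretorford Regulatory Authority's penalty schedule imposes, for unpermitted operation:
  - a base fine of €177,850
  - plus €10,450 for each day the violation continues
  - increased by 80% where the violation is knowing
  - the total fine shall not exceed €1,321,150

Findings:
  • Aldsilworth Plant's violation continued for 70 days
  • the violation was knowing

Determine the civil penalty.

Per-day component: 70 × €10,450 = €731,500
Base plus per-day: €177,850 + €731,500 = €909,350
Enhancement: 80% of €909,350 = €727,480
Enhanced fine: €909,350 + €727,480 = €1,636,830
Cap at €1,321,150: €1,636,830 exceeds the cap → €1,321,150

€1,321,150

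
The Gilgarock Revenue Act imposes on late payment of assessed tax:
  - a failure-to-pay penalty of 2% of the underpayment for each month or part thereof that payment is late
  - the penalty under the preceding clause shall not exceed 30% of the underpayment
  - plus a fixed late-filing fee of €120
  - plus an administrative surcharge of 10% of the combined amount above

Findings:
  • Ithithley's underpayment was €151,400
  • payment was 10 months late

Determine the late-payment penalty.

Accrued rate: 2% × 10 = 20%, capped at 30% → 20%
Failure-to-pay penalty: 20% of €151,400 = €30,280
Penalty before surcharge: €30,280 + €120 = €30,400
Administrative surcharge: 10% of €30,400 = €3,040
Total penalty: €30,400 + €3,040 = €33,440

€33,440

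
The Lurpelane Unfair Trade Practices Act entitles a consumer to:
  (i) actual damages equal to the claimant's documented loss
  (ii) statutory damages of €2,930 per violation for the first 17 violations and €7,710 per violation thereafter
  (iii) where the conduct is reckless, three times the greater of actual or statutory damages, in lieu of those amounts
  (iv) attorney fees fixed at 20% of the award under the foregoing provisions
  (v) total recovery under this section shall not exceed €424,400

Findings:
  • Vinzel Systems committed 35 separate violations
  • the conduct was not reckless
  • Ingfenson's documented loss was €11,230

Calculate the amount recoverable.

First 17 violations: 17 × €2,930 = €49,810
Remaining violations: (35 − 17) × €7,710 = €138,780
Statutory damages: €49,810 + €138,780 = €188,590
Conduct not reckless: the in-lieu enhancement does not apply.
Actual plus statutory damages: €11,230 + €188,590 = €199,820
Attorney fees: 20% of €199,820 = €39,964
Total before cap: €199,820 + €39,964 = €239,784
Cap at €424,400: €239,784 is within the cap, no reduction.

€239,784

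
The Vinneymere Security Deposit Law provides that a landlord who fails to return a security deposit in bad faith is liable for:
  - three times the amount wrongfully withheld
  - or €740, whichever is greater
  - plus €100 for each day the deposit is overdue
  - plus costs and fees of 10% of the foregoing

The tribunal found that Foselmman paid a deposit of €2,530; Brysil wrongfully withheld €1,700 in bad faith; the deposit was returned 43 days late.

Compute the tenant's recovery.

Trebled: 3 × €1,700 = €5,100
Minimum €740: €5,100 meets the minimum, no increase.
Late-return penalty: 43 × €100 = €4,300
Damages plus late penalty: €5,100 + €4,300 = €9,400
Costs and fees: 10% of €9,400 = €940
Total recovery: €9,400 + €940 = €10,340

Recovery: €10,340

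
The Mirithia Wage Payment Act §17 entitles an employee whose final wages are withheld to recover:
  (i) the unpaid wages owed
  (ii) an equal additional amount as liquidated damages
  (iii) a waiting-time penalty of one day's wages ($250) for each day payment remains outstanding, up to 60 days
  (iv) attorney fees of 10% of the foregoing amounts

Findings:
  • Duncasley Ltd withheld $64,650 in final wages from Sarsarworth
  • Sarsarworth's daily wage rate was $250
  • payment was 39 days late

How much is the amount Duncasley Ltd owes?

$152,955

Liquidated damages (equal amount): $64,650
Penalty days: min(39, 60) = 39
Waiting-time penalty: 39 × $250 = $9,750
Subtotal: $64,650 + $64,650 + $9,750 = $139,050
Attorney fees: 10% of $139,050 = $13,905
Total award: $139,050 + $13,905 = $152,955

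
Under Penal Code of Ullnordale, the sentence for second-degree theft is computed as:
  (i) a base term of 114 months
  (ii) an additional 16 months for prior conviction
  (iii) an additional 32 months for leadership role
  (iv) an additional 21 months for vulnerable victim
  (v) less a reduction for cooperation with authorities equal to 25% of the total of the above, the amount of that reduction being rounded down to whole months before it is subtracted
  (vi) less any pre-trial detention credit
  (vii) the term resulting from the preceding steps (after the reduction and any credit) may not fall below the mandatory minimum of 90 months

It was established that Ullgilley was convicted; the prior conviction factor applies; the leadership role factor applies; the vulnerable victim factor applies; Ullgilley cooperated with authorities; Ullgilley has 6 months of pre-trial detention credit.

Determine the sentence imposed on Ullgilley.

Prior conviction enhancement: +16 months
Leadership role enhancement: +32 months
Vulnerable victim enhancement: +21 months
Adjusted term: 114 months + 16 months + 32 months + 21 months = 183 months
Cooperation with authorities reduction: 25% of 183 months = 45 months (rounded down)
After reduction: 183 − 45 = 138 months
Less pre-trial detention credit: 138 months − 6 months = 132 months
Minimum 90 months: 132 months meets the minimum, no increase.

132 months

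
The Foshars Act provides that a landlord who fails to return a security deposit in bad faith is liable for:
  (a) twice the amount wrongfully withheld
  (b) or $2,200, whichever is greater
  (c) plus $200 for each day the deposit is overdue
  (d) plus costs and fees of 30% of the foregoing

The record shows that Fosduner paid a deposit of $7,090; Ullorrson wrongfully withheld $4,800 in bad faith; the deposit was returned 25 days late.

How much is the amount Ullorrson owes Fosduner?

Doubled: 2 × $4,800 = $9,600
Minimum $2,200: $9,600 meets the minimum, no increase.
Late-return penalty: 25 × $200 = $5,000
Damages plus late penalty: $9,600 + $5,000 = $14,600
Costs and fees: 30% of $14,600 = $4,380
Total recovery: $14,600 + $4,380 = $18,980

$18,980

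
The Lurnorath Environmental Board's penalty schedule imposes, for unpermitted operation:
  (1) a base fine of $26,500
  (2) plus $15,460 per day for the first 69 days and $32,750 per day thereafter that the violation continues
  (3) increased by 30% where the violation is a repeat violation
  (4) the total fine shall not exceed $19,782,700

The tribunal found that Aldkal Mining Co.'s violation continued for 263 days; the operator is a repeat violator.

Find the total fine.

$9,680,762

First 69 days: 69 × $15,460 = $1,066,740
Remaining days: (263 − 69) × $32,750 = $6,353,500
Per-day component: $1,066,740 + $6,353,500 = $7,420,240
Base plus per-day: $26,500 + $7,420,240 = $7,446,740
Enhancement: 30% of $7,446,740 = $2,234,022
Enhanced fine: $7,446,740 + $2,234,022 = $9,680,762
Cap at $19,782,700: $9,680,762 is within the cap, no reduction.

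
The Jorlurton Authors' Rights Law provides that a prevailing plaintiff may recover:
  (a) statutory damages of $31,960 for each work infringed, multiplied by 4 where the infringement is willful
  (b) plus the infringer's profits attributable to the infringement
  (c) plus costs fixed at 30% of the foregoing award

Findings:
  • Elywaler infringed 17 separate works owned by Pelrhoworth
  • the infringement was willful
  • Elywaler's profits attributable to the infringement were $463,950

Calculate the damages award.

Statutory damages: 17 × $31,960 = $543,320
Multiplied by 4: 4 × $543,320 = $2,173,280
Combined award: $2,173,280 + $463,950 = $2,637,230
Costs: 30% of $2,637,230 = $791,169
Award plus costs: $2,637,230 + $791,169 = $3,428,399

$3,428,399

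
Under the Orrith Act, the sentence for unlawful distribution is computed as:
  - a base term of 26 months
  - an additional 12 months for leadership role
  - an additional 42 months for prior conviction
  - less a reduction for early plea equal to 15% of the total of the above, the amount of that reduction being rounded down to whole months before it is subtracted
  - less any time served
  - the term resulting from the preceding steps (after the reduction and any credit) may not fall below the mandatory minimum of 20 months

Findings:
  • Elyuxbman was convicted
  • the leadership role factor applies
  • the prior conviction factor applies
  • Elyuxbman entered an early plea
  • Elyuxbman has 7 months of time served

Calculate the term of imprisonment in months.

Leadership role enhancement: +12 months
Prior conviction enhancement: +42 months
Adjusted term: 26 months + 12 months + 42 months = 80 months
Early plea reduction: 15% of 80 months = 12 months (rounded down)
After reduction: 80 − 12 = 68 months
Less time served: 68 months − 7 months = 61 months
Minimum 20 months: 61 months meets the minimum, no increase.

61 months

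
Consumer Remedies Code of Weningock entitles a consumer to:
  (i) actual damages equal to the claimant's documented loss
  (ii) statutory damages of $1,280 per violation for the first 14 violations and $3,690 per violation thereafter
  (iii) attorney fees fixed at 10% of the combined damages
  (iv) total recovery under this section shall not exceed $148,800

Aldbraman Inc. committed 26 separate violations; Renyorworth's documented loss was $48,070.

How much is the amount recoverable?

First 14 violations: 14 × $1,280 = $17,920
Remaining violations: (26 − 14) × $3,690 = $44,280
Statutory damages: $17,920 + $44,280 = $62,200
Combined damages: $48,070 + $62,200 = $110,270
Attorney fees: 10% of $110,270 = $11,027
Total before cap: $110,270 + $11,027 = $121,297
Cap at $148,800: $121,297 is within the cap, no reduction.

$121,297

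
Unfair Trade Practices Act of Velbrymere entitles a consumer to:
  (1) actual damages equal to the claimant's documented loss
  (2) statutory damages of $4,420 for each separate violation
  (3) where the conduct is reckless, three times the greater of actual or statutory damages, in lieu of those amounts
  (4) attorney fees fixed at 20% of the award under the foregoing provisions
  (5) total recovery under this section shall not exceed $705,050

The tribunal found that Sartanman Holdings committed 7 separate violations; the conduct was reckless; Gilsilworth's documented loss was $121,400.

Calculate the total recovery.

Statutory damages: 7 × $4,420 = $30,940
Greater of actual damages ($121,400) or statutory damages ($30,940): $121,400
Trebled: 3 × $121,400 = $364,200
Attorney fees: 20% of $364,200 = $72,840
Total before cap: $364,200 + $72,840 = $437,040
Cap at $705,050: $437,040 is within the cap, no reduction.

$437,040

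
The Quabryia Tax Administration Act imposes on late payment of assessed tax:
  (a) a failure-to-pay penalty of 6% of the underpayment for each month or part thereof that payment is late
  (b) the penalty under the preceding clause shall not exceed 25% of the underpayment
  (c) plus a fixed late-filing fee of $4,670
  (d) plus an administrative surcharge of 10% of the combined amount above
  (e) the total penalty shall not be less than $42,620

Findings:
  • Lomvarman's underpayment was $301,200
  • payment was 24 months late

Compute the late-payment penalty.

Accrued rate: 6% × 24 = 144%, capped at 25% → 25%
Failure-to-pay penalty: 25% of $301,200 = $75,300
Penalty before surcharge: $75,300 + $4,670 = $79,970
Administrative surcharge: 10% of $79,970 = $7,997
Total penalty: $79,970 + $7,997 = $87,967
Minimum $42,620: $87,967 meets the minimum, no increase.

$87,967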